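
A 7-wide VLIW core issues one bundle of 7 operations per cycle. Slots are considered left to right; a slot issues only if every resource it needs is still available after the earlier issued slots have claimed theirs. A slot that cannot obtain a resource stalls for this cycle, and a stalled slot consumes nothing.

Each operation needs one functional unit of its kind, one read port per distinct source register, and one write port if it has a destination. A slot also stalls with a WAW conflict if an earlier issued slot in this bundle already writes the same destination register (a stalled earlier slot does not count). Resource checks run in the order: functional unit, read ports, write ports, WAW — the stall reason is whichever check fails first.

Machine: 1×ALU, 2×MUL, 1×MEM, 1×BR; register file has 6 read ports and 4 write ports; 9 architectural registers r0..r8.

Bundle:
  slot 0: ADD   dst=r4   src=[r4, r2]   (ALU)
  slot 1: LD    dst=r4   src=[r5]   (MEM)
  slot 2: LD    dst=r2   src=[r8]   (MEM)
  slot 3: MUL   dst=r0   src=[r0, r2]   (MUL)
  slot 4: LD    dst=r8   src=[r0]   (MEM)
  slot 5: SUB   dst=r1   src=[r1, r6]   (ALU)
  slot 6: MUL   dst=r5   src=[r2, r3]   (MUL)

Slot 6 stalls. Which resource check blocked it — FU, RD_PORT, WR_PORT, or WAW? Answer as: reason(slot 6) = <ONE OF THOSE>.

slot 0 (ALU): ISSUE — free A0,Mu2,Ld1,B1 rp4 wp3
slot 1 (MEM): stall WAW — free A0,Mu2,Ld1,B1 rp4 wp3
slot 2 (MEM): ISSUE — free A0,Mu2,Ld0,B1 rp3 wp2
slot 3 (MUL): ISSUE — free A0,Mu1,Ld0,B1 rp1 wp1
slot 4 (MEM): stall FU — free A0,Mu1,Ld0,B1 rp1 wp1
slot 5 (ALU): stall FU — free A0,Mu1,Ld0,B1 rp1 wp1
slot 6 (MUL): stall RD_PORT — free A0,Mu1,Ld0,B1 rp1 wp1

reason(slot 6) = RD_PORT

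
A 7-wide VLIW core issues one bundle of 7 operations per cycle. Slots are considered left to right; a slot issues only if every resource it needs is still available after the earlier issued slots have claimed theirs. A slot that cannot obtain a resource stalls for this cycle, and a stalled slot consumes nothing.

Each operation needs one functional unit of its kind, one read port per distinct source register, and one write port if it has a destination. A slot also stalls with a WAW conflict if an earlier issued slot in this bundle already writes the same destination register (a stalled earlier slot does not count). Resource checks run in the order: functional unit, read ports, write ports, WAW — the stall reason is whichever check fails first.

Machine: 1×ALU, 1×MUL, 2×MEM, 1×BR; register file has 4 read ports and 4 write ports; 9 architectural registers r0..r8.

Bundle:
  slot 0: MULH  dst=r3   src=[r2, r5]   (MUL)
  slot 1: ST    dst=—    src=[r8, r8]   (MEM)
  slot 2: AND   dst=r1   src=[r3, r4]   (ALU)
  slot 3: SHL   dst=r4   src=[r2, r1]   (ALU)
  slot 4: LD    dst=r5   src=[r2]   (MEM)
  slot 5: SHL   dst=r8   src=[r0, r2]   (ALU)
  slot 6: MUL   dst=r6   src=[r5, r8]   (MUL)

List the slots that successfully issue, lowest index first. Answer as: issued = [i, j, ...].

(0) want 1×MUL +2rd +1wr — yes → AL1|MU0|ME2|BR1|rd2|wr3
(1) want 1×MEM +1rd +0wr — yes → AL1|MU0|ME1|BR1|rd1|wr3
(2) want 1×ALU +2rd +1wr — RD_PORT → AL1|MU0|ME1|BR1|rd1|wr3
(3) want 1×ALU +2rd +1wr — RD_PORT → AL1|MU0|ME1|BR1|rd1|wr3
(4) want 1×MEM +1rd +1wr — yes → AL1|MU0|ME0|BR1|rd0|wr2
(5) want 1×ALU +2rd +1wr — RD_PORT → AL1|MU0|ME0|BR1|rd0|wr2
(6) want 1×MUL +2rd +1wr — FU → AL1|MU0|ME0|BR1|rd0|wr2

issued = [0, 1, 4]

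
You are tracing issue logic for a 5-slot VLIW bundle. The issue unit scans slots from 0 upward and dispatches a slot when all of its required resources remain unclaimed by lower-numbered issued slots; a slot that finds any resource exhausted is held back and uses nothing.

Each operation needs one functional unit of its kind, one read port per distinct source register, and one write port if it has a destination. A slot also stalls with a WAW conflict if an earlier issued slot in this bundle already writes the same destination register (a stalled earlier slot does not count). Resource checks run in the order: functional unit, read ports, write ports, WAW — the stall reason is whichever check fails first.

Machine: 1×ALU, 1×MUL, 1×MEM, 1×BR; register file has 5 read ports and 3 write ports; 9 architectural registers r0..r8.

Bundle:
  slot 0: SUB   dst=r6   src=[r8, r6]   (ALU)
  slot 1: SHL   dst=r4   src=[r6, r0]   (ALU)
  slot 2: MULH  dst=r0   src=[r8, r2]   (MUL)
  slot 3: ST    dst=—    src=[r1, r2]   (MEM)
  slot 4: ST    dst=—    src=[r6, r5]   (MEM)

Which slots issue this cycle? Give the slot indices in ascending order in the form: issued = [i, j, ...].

[0] ALU needs rd=2 wr=1: ok; after: ALU=0 MUL=1 MEM=1 BR=1, R=3, W=2
[1] ALU needs rd=2 wr=1: FU; after: ALU=0 MUL=1 MEM=1 BR=1, R=3, W=2
[2] MUL needs rd=2 wr=1: ok; after: ALU=0 MUL=0 MEM=1 BR=1, R=1, W=1
[3] MEM needs rd=2 wr=0: RD_PORT; after: ALU=0 MUL=0 MEM=1 BR=1, R=1, W=1
[4] MEM needs rd=2 wr=0: RD_PORT; after: ALU=0 MUL=0 MEM=1 BR=1, R=1, W=1

issued = [0, 2]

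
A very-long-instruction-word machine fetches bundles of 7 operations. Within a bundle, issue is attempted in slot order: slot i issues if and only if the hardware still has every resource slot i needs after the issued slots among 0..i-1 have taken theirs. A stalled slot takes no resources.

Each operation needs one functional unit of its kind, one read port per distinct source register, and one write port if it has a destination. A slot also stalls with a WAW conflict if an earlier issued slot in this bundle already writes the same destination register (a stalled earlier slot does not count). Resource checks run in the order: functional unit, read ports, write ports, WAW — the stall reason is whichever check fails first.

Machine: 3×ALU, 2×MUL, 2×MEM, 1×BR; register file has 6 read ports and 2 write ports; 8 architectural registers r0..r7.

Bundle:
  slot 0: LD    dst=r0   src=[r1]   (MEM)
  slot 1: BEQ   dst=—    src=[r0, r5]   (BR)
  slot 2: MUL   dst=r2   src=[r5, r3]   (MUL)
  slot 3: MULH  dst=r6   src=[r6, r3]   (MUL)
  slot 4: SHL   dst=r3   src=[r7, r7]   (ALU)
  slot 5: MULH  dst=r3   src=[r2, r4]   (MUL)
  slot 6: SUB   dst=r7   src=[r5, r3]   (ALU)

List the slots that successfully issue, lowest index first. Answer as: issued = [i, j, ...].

issued = [0, 1, 2]

slot 0 (MEM): ISSUE — free A3,Mu2,Ld1,B1 rp5 wp1
slot 1 (BR): ISSUE — free A3,Mu2,Ld1,B0 rp3 wp1
slot 2 (MUL): ISSUE — free A3,Mu1,Ld1,B0 rp1 wp0
slot 3 (MUL): stall RD_PORT — free A3,Mu1,Ld1,B0 rp1 wp0
slot 4 (ALU): stall WR_PORT — free A3,Mu1,Ld1,B0 rp1 wp0
slot 5 (MUL): stall RD_PORT — free A3,Mu1,Ld1,B0 rp1 wp0
slot 6 (ALU): stall RD_PORT — free A3,Mu1,Ld1,B0 rp1 wp0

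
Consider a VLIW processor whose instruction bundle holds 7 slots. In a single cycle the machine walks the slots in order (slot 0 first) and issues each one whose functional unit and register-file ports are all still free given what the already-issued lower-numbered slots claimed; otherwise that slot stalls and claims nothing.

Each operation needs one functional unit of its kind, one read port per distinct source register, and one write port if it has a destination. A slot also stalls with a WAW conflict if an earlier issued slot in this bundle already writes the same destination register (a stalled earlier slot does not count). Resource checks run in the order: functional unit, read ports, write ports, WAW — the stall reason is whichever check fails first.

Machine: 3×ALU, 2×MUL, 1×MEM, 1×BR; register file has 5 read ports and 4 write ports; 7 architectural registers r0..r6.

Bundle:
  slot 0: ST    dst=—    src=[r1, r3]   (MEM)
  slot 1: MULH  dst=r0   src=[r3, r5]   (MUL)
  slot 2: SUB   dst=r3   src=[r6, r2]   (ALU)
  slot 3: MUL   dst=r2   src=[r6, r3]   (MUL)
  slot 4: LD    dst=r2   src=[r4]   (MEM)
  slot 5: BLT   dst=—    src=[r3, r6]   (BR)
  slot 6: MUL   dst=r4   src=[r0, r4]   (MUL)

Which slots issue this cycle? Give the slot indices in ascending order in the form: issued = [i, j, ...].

issued = [0, 1]

slot 0 (MEM): ISSUE — free A3,Mu2,Ld0,B1 rp3 wp4
slot 1 (MUL): ISSUE — free A3,Mu1,Ld0,B1 rp1 wp3
slot 2 (ALU): stall RD_PORT — free A3,Mu1,Ld0,B1 rp1 wp3
slot 3 (MUL): stall RD_PORT — free A3,Mu1,Ld0,B1 rp1 wp3
slot 4 (MEM): stall FU — free A3,Mu1,Ld0,B1 rp1 wp3
slot 5 (BR): stall RD_PORT — free A3,Mu1,Ld0,B1 rp1 wp3
slot 6 (MUL): stall RD_PORT — free A3,Mu1,Ld0,B1 rp1 wp3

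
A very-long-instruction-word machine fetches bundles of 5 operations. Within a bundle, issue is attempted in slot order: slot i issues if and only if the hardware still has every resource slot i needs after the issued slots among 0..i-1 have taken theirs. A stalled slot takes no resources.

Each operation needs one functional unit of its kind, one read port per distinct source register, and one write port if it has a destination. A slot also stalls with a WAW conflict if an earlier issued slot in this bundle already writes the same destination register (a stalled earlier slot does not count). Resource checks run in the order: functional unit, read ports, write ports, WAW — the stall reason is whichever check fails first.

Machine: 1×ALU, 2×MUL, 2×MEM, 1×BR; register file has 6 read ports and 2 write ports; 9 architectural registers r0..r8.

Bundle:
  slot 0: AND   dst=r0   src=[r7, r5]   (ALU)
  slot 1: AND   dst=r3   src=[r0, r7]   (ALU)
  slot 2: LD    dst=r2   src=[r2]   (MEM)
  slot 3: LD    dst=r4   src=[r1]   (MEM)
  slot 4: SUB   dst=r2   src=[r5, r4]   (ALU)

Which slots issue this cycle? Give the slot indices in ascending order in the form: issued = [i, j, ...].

issued = [0, 2]

#0 ALU src=r7,r5 dispatched  <A:0 Mu:2 Ld:2 B:1 rd:4 wr:1>
#1 ALU src=r0,r7 held:FU  <A:0 Mu:2 Ld:2 B:1 rd:4 wr:1>
#2 MEM src=r2 dispatched  <A:0 Mu:2 Ld:1 B:1 rd:3 wr:0>
#3 MEM src=r1 held:WR_PORT  <A:0 Mu:2 Ld:1 B:1 rd:3 wr:0>
#4 ALU src=r5,r4 held:FU  <A:0 Mu:2 Ld:1 B:1 rd:3 wr:0>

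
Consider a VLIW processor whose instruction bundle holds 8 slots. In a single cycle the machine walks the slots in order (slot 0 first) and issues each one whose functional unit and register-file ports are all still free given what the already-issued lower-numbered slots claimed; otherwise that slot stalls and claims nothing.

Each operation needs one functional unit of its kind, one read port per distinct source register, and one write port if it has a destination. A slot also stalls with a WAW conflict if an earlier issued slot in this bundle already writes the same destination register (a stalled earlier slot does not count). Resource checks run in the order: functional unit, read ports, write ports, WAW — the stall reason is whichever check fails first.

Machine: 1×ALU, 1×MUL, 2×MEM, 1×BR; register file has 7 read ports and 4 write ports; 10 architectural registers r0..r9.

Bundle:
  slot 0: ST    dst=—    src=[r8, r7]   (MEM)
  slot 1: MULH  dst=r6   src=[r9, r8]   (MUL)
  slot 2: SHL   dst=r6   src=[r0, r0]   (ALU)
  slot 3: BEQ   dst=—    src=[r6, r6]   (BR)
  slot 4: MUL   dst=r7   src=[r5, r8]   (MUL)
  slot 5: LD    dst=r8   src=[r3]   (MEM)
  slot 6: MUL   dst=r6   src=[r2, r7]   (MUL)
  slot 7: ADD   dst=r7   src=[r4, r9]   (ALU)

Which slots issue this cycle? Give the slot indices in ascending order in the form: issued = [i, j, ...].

issued = [0, 1, 3, 5]

[0] MEM needs rd=2 wr=0: ok; after: ALU=1 MUL=1 MEM=1 BR=1, R=5, W=4
[1] MUL needs rd=2 wr=1: ok; after: ALU=1 MUL=0 MEM=1 BR=1, R=3, W=3
[2] ALU needs rd=1 wr=1: WAW; after: ALU=1 MUL=0 MEM=1 BR=1, R=3, W=3
[3] BR needs rd=1 wr=0: ok; after: ALU=1 MUL=0 MEM=1 BR=0, R=2, W=3
[4] MUL needs rd=2 wr=1: FU; after: ALU=1 MUL=0 MEM=1 BR=0, R=2, W=3
[5] MEM needs rd=1 wr=1: ok; after: ALU=1 MUL=0 MEM=0 BR=0, R=1, W=2
[6] MUL needs rd=2 wr=1: FU; after: ALU=1 MUL=0 MEM=0 BR=0, R=1, W=2
[7] ALU needs rd=2 wr=1: RD_PORT; after: ALU=1 MUL=0 MEM=0 BR=0, R=1, W=2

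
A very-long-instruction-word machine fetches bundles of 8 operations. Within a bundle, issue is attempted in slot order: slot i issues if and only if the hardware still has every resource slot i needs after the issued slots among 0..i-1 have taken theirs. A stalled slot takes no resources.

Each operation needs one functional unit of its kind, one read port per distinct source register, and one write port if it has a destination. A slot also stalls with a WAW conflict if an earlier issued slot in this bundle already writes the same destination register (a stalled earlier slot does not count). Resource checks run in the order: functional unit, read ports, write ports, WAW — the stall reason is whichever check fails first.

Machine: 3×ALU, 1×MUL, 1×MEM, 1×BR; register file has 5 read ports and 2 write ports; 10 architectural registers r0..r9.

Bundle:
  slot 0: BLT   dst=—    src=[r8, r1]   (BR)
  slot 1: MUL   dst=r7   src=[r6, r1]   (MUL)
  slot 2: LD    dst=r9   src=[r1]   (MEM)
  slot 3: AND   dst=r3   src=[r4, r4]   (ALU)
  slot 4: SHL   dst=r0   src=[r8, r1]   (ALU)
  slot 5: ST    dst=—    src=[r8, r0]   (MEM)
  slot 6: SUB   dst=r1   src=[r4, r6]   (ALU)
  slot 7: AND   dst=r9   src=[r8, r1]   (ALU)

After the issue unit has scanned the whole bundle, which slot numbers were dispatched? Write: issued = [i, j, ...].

issued = [0, 1, 2]

[0] BR needs rd=2 wr=0: ok; after: ALU=3 MUL=1 MEM=1 BR=0, R=3, W=2
[1] MUL needs rd=2 wr=1: ok; after: ALU=3 MUL=0 MEM=1 BR=0, R=1, W=1
[2] MEM needs rd=1 wr=1: ok; after: ALU=3 MUL=0 MEM=0 BR=0, R=0, W=0
[3] ALU needs rd=1 wr=1: RD_PORT; after: ALU=3 MUL=0 MEM=0 BR=0, R=0, W=0
[4] ALU needs rd=2 wr=1: RD_PORT; after: ALU=3 MUL=0 MEM=0 BR=0, R=0, W=0
[5] MEM needs rd=2 wr=0: FU; after: ALU=3 MUL=0 MEM=0 BR=0, R=0, W=0
[6] ALU needs rd=2 wr=1: RD_PORT; after: ALU=3 MUL=0 MEM=0 BR=0, R=0, W=0
[7] ALU needs rd=2 wr=1: RD_PORT; after: ALU=3 MUL=0 MEM=0 BR=0, R=0, W=0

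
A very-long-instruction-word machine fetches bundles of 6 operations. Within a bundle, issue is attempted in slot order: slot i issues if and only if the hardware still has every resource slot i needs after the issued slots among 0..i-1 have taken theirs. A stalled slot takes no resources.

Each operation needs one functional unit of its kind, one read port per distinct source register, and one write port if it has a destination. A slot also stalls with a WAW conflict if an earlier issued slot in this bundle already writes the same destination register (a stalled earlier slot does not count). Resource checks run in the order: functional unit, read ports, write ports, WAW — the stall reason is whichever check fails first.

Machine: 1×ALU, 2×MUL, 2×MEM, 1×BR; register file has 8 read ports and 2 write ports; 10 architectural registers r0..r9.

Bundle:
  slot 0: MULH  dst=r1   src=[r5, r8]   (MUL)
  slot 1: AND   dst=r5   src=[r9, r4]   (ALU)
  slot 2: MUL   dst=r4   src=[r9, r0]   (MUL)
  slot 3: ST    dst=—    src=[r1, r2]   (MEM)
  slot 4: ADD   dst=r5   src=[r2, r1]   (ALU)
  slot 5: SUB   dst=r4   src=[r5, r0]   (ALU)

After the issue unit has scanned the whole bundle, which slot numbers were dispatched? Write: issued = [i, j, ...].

  0. MUL→r1 ⇒ go  {1A/1Mu/2Ld/1B | 6r 1w}
  1. ALU→r5 ⇒ go  {0A/1Mu/2Ld/1B | 4r 0w}
  2. MUL→r4 ⇒ no(WR_PORT)  {0A/1Mu/2Ld/1B | 4r 0w}
  3. MEM ⇒ go  {0A/1Mu/1Ld/1B | 2r 0w}
  4. ALU→r5 ⇒ no(FU)  {0A/1Mu/1Ld/1B | 2r 0w}
  5. ALU→r4 ⇒ no(FU)  {0A/1Mu/1Ld/1B | 2r 0w}

issued = [0, 1, 3]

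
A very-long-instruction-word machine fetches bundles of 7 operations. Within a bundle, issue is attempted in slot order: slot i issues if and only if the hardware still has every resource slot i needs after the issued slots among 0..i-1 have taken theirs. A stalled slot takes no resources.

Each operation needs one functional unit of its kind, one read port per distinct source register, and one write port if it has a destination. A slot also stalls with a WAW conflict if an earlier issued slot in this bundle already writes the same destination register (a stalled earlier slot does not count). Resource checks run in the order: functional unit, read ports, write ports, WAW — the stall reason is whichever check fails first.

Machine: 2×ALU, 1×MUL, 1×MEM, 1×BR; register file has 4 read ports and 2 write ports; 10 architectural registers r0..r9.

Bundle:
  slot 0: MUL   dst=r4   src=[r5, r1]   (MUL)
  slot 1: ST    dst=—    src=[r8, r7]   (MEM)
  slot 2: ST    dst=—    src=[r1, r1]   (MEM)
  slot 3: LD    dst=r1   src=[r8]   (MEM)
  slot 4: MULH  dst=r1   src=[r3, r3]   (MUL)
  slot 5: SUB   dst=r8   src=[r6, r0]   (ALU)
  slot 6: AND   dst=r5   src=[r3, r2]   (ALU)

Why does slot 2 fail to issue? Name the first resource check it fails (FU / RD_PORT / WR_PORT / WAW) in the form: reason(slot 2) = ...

(0) want 1×MUL +2rd +1wr — yes → AL2|MU0|ME1|BR1|rd2|wr1
(1) want 1×MEM +2rd +0wr — yes → AL2|MU0|ME0|BR1|rd0|wr1
(2) want 1×MEM +1rd +0wr — FU → AL2|MU0|ME0|BR1|rd0|wr1
(3) want 1×MEM +1rd +1wr — FU → AL2|MU0|ME0|BR1|rd0|wr1
(4) want 1×MUL +1rd +1wr — FU → AL2|MU0|ME0|BR1|rd0|wr1
(5) want 1×ALU +2rd +1wr — RD_PORT → AL2|MU0|ME0|BR1|rd0|wr1
(6) want 1×ALU +2rd +1wr — RD_PORT → AL2|MU0|ME0|BR1|rd0|wr1

reason(slot 2) = FU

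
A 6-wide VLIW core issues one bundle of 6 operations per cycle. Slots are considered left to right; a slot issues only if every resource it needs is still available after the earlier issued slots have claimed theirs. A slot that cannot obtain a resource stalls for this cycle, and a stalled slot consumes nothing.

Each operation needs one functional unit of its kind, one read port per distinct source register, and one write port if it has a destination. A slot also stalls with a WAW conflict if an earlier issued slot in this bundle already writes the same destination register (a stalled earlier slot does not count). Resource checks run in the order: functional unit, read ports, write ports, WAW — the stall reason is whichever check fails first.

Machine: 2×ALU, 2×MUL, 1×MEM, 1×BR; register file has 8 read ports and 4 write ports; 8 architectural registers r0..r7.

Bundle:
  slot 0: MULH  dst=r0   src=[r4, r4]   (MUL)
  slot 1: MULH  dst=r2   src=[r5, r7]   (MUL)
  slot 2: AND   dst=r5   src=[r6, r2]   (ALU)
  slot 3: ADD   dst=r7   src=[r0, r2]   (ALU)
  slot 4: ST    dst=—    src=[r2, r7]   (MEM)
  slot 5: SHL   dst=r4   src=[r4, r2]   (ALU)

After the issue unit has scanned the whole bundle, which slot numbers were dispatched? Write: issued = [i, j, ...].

issued = [0, 1, 2, 3]

  0. MUL→r0 ⇒ go  {2A/1Mu/1Ld/1B | 7r 3w}
  1. MUL→r2 ⇒ go  {2A/0Mu/1Ld/1B | 5r 2w}
  2. ALU→r5 ⇒ go  {1A/0Mu/1Ld/1B | 3r 1w}
  3. ALU→r7 ⇒ go  {0A/0Mu/1Ld/1B | 1r 0w}
  4. MEM ⇒ no(RD_PORT)  {0A/0Mu/1Ld/1B | 1r 0w}
  5. ALU→r4 ⇒ no(FU)  {0A/0Mu/1Ld/1B | 1r 0w}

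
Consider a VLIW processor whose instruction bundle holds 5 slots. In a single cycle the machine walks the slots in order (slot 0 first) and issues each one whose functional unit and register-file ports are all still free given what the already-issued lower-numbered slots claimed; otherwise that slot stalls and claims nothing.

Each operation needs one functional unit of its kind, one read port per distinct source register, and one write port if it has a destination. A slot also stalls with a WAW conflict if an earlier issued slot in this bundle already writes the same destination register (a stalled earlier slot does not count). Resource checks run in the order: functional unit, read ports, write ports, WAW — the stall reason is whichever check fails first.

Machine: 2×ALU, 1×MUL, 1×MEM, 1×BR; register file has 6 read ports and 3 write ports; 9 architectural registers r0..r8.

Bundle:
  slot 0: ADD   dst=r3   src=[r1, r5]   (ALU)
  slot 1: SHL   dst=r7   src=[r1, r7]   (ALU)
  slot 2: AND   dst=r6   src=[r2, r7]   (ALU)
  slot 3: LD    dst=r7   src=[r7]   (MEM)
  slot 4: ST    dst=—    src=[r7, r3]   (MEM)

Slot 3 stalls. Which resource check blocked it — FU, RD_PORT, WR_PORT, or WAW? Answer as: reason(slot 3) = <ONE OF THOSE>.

[0] ALU needs rd=2 wr=1: ok; after: ALU=1 MUL=1 MEM=1 BR=1, R=4, W=2
[1] ALU needs rd=2 wr=1: ok; after: ALU=0 MUL=1 MEM=1 BR=1, R=2, W=1
[2] ALU needs rd=2 wr=1: FU; after: ALU=0 MUL=1 MEM=1 BR=1, R=2, W=1
[3] MEM needs rd=1 wr=1: WAW; after: ALU=0 MUL=1 MEM=1 BR=1, R=2, W=1
[4] MEM needs rd=2 wr=0: ok; after: ALU=0 MUL=1 MEM=0 BR=1, R=0, W=1

reason(slot 3) = WAW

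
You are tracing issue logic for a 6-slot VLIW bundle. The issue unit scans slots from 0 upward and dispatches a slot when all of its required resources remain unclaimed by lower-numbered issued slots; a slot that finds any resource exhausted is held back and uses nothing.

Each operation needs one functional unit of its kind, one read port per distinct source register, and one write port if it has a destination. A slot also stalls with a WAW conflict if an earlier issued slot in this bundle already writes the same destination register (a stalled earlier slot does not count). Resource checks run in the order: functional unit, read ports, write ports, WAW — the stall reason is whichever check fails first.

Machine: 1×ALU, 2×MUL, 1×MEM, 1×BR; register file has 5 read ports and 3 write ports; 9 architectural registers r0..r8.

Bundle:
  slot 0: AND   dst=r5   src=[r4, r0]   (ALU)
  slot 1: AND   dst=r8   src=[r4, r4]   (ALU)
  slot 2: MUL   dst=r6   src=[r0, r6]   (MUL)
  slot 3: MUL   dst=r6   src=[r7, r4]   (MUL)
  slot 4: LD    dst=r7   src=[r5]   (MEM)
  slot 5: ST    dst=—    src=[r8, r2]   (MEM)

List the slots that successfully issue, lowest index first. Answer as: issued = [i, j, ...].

#0 ALU src=r4,r0 dispatched  <A:0 Mu:2 Ld:1 B:1 rd:3 wr:2>
#1 ALU src=r4,r4 held:FU  <A:0 Mu:2 Ld:1 B:1 rd:3 wr:2>
#2 MUL src=r0,r6 dispatched  <A:0 Mu:1 Ld:1 B:1 rd:1 wr:1>
#3 MUL src=r7,r4 held:RD_PORT  <A:0 Mu:1 Ld:1 B:1 rd:1 wr:1>
#4 MEM src=r5 dispatched  <A:0 Mu:1 Ld:0 B:1 rd:0 wr:0>
#5 MEM src=r8,r2 held:FU  <A:0 Mu:1 Ld:0 B:1 rd:0 wr:0>

issued = [0, 2, 4]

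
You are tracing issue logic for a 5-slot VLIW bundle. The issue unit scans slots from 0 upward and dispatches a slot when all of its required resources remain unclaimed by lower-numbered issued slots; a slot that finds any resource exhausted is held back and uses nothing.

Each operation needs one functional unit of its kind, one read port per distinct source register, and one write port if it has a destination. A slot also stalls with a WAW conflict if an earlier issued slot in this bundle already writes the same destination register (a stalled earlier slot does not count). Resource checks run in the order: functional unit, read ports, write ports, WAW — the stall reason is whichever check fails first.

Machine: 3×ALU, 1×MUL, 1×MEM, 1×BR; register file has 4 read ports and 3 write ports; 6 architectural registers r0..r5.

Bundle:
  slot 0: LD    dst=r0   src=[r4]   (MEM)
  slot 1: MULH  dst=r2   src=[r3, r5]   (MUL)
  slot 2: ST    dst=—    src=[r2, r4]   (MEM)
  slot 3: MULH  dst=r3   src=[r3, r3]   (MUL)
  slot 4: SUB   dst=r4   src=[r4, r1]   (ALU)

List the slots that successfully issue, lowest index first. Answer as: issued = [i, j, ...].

issued = [0, 1]

  0. MEM→r0 ⇒ go  {3A/1Mu/0Ld/1B | 3r 2w}
  1. MUL→r2 ⇒ go  {3A/0Mu/0Ld/1B | 1r 1w}
  2. MEM ⇒ no(FU)  {3A/0Mu/0Ld/1B | 1r 1w}
  3. MUL→r3 ⇒ no(FU)  {3A/0Mu/0Ld/1B | 1r 1w}
  4. ALU→r4 ⇒ no(RD_PORT)  {3A/0Mu/0Ld/1B | 1r 1w}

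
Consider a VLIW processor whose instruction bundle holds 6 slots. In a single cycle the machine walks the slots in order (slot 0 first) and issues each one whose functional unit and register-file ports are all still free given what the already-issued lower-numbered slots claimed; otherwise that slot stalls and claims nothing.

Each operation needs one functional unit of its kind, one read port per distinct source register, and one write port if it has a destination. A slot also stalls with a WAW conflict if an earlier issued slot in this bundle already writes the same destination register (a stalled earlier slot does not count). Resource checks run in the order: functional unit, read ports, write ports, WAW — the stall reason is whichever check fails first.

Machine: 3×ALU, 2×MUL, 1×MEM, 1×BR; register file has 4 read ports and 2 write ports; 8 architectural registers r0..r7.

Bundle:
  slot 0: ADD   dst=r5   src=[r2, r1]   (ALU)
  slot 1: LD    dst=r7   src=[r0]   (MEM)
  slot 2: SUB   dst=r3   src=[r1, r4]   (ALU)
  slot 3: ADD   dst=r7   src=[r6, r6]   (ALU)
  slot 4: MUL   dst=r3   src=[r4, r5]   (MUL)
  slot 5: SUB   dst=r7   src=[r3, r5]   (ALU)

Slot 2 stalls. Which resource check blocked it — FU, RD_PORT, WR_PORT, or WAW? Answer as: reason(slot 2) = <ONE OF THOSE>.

(0) want 1×ALU +2rd +1wr — yes → AL2|MU2|ME1|BR1|rd2|wr1
(1) want 1×MEM +1rd +1wr — yes → AL2|MU2|ME0|BR1|rd1|wr0
(2) want 1×ALU +2rd +1wr — RD_PORT → AL2|MU2|ME0|BR1|rd1|wr0
(3) want 1×ALU +1rd +1wr — WR_PORT → AL2|MU2|ME0|BR1|rd1|wr0
(4) want 1×MUL +2rd +1wr — RD_PORT → AL2|MU2|ME0|BR1|rd1|wr0
(5) want 1×ALU +2rd +1wr — RD_PORT → AL2|MU2|ME0|BR1|rd1|wr0

reason(slot 2) = RD_PORT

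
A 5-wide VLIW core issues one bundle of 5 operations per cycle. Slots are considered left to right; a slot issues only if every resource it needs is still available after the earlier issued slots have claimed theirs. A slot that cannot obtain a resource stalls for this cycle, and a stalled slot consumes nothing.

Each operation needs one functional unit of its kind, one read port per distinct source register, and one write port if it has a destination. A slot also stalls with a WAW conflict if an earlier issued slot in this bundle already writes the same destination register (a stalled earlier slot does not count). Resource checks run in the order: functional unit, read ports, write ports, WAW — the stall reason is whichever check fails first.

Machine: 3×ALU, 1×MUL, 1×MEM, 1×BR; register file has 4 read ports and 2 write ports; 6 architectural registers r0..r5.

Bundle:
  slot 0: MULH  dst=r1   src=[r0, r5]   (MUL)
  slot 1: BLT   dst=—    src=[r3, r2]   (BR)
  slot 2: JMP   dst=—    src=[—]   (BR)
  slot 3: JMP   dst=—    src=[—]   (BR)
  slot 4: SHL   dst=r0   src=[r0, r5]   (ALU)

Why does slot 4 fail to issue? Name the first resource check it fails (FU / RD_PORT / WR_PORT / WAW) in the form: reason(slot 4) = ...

reason(slot 4) = RD_PORT

[0] MUL needs rd=2 wr=1: ok; after: ALU=3 MUL=0 MEM=1 BR=1, R=2, W=1
[1] BR needs rd=2 wr=0: ok; after: ALU=3 MUL=0 MEM=1 BR=0, R=0, W=1
[2] BR needs rd=0 wr=0: FU; after: ALU=3 MUL=0 MEM=1 BR=0, R=0, W=1
[3] BR needs rd=0 wr=0: FU; after: ALU=3 MUL=0 MEM=1 BR=0, R=0, W=1
[4] ALU needs rd=2 wr=1: RD_PORT; after: ALU=3 MUL=0 MEM=1 BR=0, R=0, W=1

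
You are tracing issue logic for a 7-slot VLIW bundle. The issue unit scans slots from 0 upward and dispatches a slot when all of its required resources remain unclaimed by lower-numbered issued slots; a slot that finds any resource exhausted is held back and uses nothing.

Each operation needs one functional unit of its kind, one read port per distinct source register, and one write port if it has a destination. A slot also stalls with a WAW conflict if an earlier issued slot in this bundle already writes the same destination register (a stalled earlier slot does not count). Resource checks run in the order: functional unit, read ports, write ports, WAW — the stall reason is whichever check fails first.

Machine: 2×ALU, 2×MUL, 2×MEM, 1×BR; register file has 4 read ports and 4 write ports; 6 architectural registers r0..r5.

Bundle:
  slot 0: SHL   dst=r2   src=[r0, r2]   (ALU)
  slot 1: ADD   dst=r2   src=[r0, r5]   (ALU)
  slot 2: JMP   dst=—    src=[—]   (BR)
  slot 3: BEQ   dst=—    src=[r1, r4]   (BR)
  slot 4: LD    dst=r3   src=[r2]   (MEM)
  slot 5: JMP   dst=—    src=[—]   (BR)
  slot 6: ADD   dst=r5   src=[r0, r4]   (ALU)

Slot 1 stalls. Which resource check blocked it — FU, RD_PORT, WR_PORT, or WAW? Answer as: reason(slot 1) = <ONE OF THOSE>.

reason(slot 1) = WAW

(0) want 1×ALU +2rd +1wr — yes → AL1|MU2|ME2|BR1|rd2|wr3
(1) want 1×ALU +2rd +1wr — WAW → AL1|MU2|ME2|BR1|rd2|wr3
(2) want 1×BR +0rd +0wr — yes → AL1|MU2|ME2|BR0|rd2|wr3
(3) want 1×BR +2rd +0wr — FU → AL1|MU2|ME2|BR0|rd2|wr3
(4) want 1×MEM +1rd +1wr — yes → AL1|MU2|ME1|BR0|rd1|wr2
(5) want 1×BR +0rd +0wr — FU → AL1|MU2|ME1|BR0|rd1|wr2
(6) want 1×ALU +2rd +1wr — RD_PORT → AL1|MU2|ME1|BR0|rd1|wr2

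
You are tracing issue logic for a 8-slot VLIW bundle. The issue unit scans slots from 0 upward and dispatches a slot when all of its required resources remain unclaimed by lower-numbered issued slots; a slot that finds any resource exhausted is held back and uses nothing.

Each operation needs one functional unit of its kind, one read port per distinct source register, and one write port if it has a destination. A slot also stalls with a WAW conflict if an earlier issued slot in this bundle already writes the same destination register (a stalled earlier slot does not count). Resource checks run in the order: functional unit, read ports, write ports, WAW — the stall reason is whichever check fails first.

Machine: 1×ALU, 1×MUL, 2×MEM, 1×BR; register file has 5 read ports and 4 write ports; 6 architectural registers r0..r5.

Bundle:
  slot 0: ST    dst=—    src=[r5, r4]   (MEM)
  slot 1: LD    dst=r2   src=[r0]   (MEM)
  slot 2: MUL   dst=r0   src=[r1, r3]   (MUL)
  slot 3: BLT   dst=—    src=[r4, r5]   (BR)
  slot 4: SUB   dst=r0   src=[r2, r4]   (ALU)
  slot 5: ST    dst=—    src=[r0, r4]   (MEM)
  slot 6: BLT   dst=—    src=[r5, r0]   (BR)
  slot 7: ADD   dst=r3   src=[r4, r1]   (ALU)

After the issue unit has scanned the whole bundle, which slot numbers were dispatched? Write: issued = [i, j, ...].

  0. MEM ⇒ go  {1A/1Mu/1Ld/1B | 3r 4w}
  1. MEM→r2 ⇒ go  {1A/1Mu/0Ld/1B | 2r 3w}
  2. MUL→r0 ⇒ go  {1A/0Mu/0Ld/1B | 0r 2w}
  3. BR ⇒ no(RD_PORT)  {1A/0Mu/0Ld/1B | 0r 2w}
  4. ALU→r0 ⇒ no(RD_PORT)  {1A/0Mu/0Ld/1B | 0r 2w}
  5. MEM ⇒ no(FU)  {1A/0Mu/0Ld/1B | 0r 2w}
  6. BR ⇒ no(RD_PORT)  {1A/0Mu/0Ld/1B | 0r 2w}
  7. ALU→r3 ⇒ no(RD_PORT)  {1A/0Mu/0Ld/1B | 0r 2w}

issued = [0, 1, 2]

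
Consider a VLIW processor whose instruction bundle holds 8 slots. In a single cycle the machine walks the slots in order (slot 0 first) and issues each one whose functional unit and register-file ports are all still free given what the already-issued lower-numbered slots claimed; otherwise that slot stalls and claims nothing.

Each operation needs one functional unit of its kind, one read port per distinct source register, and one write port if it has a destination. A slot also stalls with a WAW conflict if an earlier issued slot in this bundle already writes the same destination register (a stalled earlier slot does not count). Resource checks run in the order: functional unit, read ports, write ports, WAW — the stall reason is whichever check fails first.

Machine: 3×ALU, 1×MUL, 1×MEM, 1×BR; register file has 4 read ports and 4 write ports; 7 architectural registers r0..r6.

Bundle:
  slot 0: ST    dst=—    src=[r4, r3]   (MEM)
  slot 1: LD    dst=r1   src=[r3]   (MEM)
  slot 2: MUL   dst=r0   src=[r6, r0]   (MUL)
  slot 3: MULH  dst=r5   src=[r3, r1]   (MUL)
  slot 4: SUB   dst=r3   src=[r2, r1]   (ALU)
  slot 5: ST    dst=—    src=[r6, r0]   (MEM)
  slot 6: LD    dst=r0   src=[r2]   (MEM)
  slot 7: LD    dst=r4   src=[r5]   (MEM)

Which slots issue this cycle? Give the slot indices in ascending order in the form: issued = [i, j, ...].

issued = [0, 2]

  0. MEM ⇒ go  {3A/1Mu/0Ld/1B | 2r 4w}
  1. MEM→r1 ⇒ no(FU)  {3A/1Mu/0Ld/1B | 2r 4w}
  2. MUL→r0 ⇒ go  {3A/0Mu/0Ld/1B | 0r 3w}
  3. MUL→r5 ⇒ no(FU)  {3A/0Mu/0Ld/1B | 0r 3w}
  4. ALU→r3 ⇒ no(RD_PORT)  {3A/0Mu/0Ld/1B | 0r 3w}
  5. MEM ⇒ no(FU)  {3A/0Mu/0Ld/1B | 0r 3w}
  6. MEM→r0 ⇒ no(FU)  {3A/0Mu/0Ld/1B | 0r 3w}
  7. MEM→r4 ⇒ no(FU)  {3A/0Mu/0Ld/1B | 0r 3w}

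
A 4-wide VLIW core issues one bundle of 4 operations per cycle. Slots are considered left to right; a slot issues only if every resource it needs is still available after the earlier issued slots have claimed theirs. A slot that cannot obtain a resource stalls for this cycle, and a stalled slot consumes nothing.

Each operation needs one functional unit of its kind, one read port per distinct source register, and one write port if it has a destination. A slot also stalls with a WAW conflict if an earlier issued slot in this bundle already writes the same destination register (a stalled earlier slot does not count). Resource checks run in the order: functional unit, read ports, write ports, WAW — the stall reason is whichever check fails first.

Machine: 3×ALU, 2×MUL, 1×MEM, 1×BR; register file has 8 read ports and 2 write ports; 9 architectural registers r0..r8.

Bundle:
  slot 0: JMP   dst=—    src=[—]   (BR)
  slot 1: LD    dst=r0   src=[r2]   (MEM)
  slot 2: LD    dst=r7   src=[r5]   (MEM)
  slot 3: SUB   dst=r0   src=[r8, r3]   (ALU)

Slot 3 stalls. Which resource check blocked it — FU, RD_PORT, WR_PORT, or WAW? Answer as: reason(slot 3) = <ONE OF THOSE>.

reason(slot 3) = WAW

#0 BR src=- dispatched  <A:3 Mu:2 Ld:1 B:0 rd:8 wr:2>
#1 MEM src=r2 dispatched  <A:3 Mu:2 Ld:0 B:0 rd:7 wr:1>
#2 MEM src=r5 held:FU  <A:3 Mu:2 Ld:0 B:0 rd:7 wr:1>
#3 ALU src=r8,r3 held:WAW  <A:3 Mu:2 Ld:0 B:0 rd:7 wr:1>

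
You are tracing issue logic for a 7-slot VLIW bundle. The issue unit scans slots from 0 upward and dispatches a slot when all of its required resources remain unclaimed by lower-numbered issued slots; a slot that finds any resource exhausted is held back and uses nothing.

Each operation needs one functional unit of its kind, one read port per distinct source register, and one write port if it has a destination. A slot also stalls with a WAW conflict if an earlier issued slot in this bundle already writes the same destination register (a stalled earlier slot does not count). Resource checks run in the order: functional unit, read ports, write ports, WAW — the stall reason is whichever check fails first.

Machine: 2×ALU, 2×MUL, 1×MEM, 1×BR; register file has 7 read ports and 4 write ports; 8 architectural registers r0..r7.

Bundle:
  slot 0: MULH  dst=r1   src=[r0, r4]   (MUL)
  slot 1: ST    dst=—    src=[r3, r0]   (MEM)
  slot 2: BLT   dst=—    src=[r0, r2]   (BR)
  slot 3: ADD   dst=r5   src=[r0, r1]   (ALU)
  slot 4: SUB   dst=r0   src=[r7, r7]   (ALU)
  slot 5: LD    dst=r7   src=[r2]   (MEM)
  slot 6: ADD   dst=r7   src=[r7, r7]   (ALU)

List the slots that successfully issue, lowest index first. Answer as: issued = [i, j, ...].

[0] MUL needs rd=2 wr=1: ok; after: ALU=2 MUL=1 MEM=1 BR=1, R=5, W=3
[1] MEM needs rd=2 wr=0: ok; after: ALU=2 MUL=1 MEM=0 BR=1, R=3, W=3
[2] BR needs rd=2 wr=0: ok; after: ALU=2 MUL=1 MEM=0 BR=0, R=1, W=3
[3] ALU needs rd=2 wr=1: RD_PORT; after: ALU=2 MUL=1 MEM=0 BR=0, R=1, W=3
[4] ALU needs rd=1 wr=1: ok; after: ALU=1 MUL=1 MEM=0 BR=0, R=0, W=2
[5] MEM needs rd=1 wr=1: FU; after: ALU=1 MUL=1 MEM=0 BR=0, R=0, W=2
[6] ALU needs rd=1 wr=1: RD_PORT; after: ALU=1 MUL=1 MEM=0 BR=0, R=0, W=2

issued = [0, 1, 2, 4]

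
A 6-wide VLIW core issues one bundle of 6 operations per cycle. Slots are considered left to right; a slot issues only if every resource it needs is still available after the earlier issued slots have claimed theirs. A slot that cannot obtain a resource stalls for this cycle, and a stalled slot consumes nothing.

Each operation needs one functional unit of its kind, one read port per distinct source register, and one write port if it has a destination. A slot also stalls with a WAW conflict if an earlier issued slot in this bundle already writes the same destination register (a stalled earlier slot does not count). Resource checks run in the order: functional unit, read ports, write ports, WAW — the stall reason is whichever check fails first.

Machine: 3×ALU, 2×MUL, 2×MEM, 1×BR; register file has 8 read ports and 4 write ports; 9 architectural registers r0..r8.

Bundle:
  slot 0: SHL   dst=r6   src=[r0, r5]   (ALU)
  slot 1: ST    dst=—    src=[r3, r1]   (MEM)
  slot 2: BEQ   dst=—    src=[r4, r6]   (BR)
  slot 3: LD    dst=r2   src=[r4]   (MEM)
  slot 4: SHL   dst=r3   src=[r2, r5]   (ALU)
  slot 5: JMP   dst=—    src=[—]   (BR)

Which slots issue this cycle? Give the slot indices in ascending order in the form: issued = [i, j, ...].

#0 ALU src=r0,r5 dispatched  <A:2 Mu:2 Ld:2 B:1 rd:6 wr:3>
#1 MEM src=r3,r1 dispatched  <A:2 Mu:2 Ld:1 B:1 rd:4 wr:3>
#2 BR src=r4,r6 dispatched  <A:2 Mu:2 Ld:1 B:0 rd:2 wr:3>
#3 MEM src=r4 dispatched  <A:2 Mu:2 Ld:0 B:0 rd:1 wr:2>
#4 ALU src=r2,r5 held:RD_PORT  <A:2 Mu:2 Ld:0 B:0 rd:1 wr:2>
#5 BR src=- held:FU  <A:2 Mu:2 Ld:0 B:0 rd:1 wr:2>

issued = [0, 1, 2, 3]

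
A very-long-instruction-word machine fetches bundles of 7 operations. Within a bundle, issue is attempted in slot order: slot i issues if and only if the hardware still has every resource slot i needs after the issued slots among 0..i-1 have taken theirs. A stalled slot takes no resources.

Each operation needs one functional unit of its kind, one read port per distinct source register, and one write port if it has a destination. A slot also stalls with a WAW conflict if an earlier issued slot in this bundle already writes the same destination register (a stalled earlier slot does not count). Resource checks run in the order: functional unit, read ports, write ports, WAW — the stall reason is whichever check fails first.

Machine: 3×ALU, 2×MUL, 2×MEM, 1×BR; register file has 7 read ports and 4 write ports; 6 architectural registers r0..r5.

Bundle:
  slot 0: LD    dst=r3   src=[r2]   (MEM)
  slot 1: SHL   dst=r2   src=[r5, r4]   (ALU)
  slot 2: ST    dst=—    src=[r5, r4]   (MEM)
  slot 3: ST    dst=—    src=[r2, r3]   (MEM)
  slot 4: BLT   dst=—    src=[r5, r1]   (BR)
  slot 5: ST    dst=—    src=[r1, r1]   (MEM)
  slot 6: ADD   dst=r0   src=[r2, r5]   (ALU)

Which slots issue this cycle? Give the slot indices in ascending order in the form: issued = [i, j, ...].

[0] MEM needs rd=1 wr=1: ok; after: ALU=3 MUL=2 MEM=1 BR=1, R=6, W=3
[1] ALU needs rd=2 wr=1: ok; after: ALU=2 MUL=2 MEM=1 BR=1, R=4, W=2
[2] MEM needs rd=2 wr=0: ok; after: ALU=2 MUL=2 MEM=0 BR=1, R=2, W=2
[3] MEM needs rd=2 wr=0: FU; after: ALU=2 MUL=2 MEM=0 BR=1, R=2, W=2
[4] BR needs rd=2 wr=0: ok; after: ALU=2 MUL=2 MEM=0 BR=0, R=0, W=2
[5] MEM needs rd=1 wr=0: FU; after: ALU=2 MUL=2 MEM=0 BR=0, R=0, W=2
[6] ALU needs rd=2 wr=1: RD_PORT; after: ALU=2 MUL=2 MEM=0 BR=0, R=0, W=2

issued = [0, 1, 2, 4]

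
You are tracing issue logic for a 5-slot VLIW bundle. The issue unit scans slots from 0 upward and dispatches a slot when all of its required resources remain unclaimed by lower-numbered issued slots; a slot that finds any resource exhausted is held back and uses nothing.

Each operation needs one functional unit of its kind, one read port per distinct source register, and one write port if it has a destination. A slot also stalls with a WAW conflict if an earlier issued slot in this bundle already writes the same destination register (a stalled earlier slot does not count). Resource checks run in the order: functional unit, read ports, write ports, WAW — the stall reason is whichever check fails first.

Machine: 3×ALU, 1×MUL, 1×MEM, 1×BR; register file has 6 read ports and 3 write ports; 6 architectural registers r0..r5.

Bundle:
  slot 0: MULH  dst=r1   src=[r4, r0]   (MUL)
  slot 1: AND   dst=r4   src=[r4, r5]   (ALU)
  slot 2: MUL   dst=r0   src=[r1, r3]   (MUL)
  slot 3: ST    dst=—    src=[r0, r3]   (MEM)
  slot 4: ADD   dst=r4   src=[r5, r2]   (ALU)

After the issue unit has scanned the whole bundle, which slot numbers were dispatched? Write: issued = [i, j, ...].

issued = [0, 1, 3]

[0] MUL needs rd=2 wr=1: ok; after: ALU=3 MUL=0 MEM=1 BR=1, R=4, W=2
[1] ALU needs rd=2 wr=1: ok; after: ALU=2 MUL=0 MEM=1 BR=1, R=2, W=1
[2] MUL needs rd=2 wr=1: FU; after: ALU=2 MUL=0 MEM=1 BR=1, R=2, W=1
[3] MEM needs rd=2 wr=0: ok; after: ALU=2 MUL=0 MEM=0 BR=1, R=0, W=1
[4] ALU needs rd=2 wr=1: RD_PORT; after: ALU=2 MUL=0 MEM=0 BR=1, R=0, W=1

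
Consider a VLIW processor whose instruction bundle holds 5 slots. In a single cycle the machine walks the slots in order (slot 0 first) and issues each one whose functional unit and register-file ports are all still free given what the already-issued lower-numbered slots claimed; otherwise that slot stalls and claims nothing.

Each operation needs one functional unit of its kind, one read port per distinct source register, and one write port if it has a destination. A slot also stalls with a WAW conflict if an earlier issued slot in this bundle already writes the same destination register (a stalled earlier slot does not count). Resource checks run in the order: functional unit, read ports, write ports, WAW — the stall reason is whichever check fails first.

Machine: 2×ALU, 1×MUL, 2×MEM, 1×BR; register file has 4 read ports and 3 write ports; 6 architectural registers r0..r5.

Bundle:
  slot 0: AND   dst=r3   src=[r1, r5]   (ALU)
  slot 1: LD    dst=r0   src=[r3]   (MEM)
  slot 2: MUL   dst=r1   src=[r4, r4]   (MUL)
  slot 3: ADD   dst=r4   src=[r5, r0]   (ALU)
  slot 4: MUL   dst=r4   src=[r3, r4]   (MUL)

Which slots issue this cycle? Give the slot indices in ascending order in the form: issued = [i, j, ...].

issued = [0, 1, 2]

(0) want 1×ALU +2rd +1wr — yes → AL1|MU1|ME2|BR1|rd2|wr2
(1) want 1×MEM +1rd +1wr — yes → AL1|MU1|ME1|BR1|rd1|wr1
(2) want 1×MUL +1rd +1wr — yes → AL1|MU0|ME1|BR1|rd0|wr0
(3) want 1×ALU +2rd +1wr — RD_PORT → AL1|MU0|ME1|BR1|rd0|wr0
(4) want 1×MUL +2rd +1wr — FU → AL1|MU0|ME1|BR1|rd0|wr0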